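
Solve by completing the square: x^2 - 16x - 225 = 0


Start: x^2 - 16x - 225 = 0
Move constant: x^2 - 16x = 225
Half of -16 is -8, squared is 64
Add 64 to both sides: x^2 - 16x + 64 = 289
(x - 8)^2 = 289
x - 8 = ±17
x = 8 + 17 = 25 or x = 8 - 17 = -9

x = -9, x = 25


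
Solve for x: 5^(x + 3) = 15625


Express both sides with the same base.
15625 = 5^6
Since the bases match, equate exponents: x + 3 = 6
So x = 6 - (3) = 3

x = 3


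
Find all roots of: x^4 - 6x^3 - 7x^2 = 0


The lowest-degree term is x^2, so x = 0 is a root with multiplicity 2. Factor out x^2:
  x^2 - 6x - 7 = 0
Solve the quadratic x^2 - 6x - 7 = 0: discriminant = (-6)^2 - 4(1)(-7) = 36 + 28 = 64.
sqrt(64) = 8, so x = (6 ± 8)/2: x = 7 or x = -1.
Collecting all roots found:

x = -1, x = 0 (multiplicity 2), x = 7


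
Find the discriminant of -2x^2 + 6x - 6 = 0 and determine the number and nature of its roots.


For ax^2 + bx + c = 0, discriminant D = b^2 - 4ac
Here a = -2, b = 6, c = -6
D = (6)^2 - 4(-2)(-6) = 36 - 48 = -12

D = -12 < 0
The equation has no real roots (2 complex conjugate roots).

Discriminant = -12, no real roots (2 complex conjugate roots)


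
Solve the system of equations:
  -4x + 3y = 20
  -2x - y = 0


Using Cramer's rule:
Determinant D = (-4)(-1) - (-2)(3) = 4 + 6 = 10
Dx = (20)(-1) - (0)(3) = -20 - 0 = -20
Dy = (-4)(0) - (-2)(20) = 0 + 40 = 40
x = Dx/D = -20/10 = -2
y = Dy/D = 40/10 = 4

x = -2, y = 4


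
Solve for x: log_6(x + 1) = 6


Convert to exponential form: x + 1 = 6^6 = 46656
x = 46656 - 1 = 46655
Check: log_6(46655 + 1) = log_6(46656) = log_6(46656) = 6 ✓

x = 46655


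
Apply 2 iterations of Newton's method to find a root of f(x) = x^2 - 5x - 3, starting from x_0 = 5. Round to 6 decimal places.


Newton's method: x_(n+1) = x_n - f(x_n)/f'(x_n)
f(x) = x^2 - 5x - 3
f'(x) = 2x - 5

Iteration 1:
  f(5.000000) = -3.000000
  f'(5.000000) = 5.000000
  x_1 = 5.000000 - (-3.000000)/(5.000000) = 5.600000

Iteration 2:
  f(5.600000) = 0.360000
  f'(5.600000) = 6.200000
  x_2 = 5.600000 - (0.360000)/(6.200000) = 5.541935

x_2 = 5.541935


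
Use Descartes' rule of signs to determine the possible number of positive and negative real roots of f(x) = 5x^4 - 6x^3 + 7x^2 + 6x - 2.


Descartes' rule of signs:

For positive roots, count sign changes in f(x) = 5x^4 - 6x^3 + 7x^2 + 6x - 2:
Signs of coefficients: +, -, +, +, -
Number of sign changes: 3
Possible positive real roots: 3, 1

For negative roots, examine f(-x) = 5x^4 + 6x^3 + 7x^2 - 6x - 2:
Signs of coefficients: +, +, +, -, -
Number of sign changes: 1
Possible negative real roots: 1

Positive roots: 3 or 1; Negative roots: 1


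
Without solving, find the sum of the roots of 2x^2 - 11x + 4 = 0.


By Vieta's formulas for ax^2 + bx + c = 0:
  Sum of roots = -b/a
  Product of roots = c/a

Here a = 2, b = -11, c = 4
Sum = -(-11)/2 = 11/2
Product = 4/2 = 2

Sum = 11/2


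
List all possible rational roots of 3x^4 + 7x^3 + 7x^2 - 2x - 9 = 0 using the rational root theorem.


Rational root theorem: possible roots are ±p/q where:
  p divides the constant term (-9): p ∈ {1, 3, 9}
  q divides the leading coefficient (3): q ∈ {1, 3}

All possible rational roots: -9, -3, -1, -1/3, 1/3, 1, 3, 9

-9, -3, -1, -1/3, 1/3, 1, 3, 9


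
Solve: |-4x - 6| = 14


An absolute value equation |expr| = 14 gives two cases:
Case 1: -4x - 6 = 14
  -4x = 20, so x = -5
Case 2: -4x - 6 = -14
  -4x = -8, so x = 2

x = -5, x = 2


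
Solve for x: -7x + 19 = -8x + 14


Starting with: -7x + 19 = -8x + 14
Move all x terms to left: (-7 + 8)x = 14 - 19
Simplify: x = -5
Divide both sides by 1: x = -5

x = -5


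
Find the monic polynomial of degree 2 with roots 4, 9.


A monic polynomial with roots 4, 9 is:
p(x) = (x - 4)(x - 9)
After multiplying by (x - 4): x - 4
After multiplying by (x - 9): x^2 - 13x + 36

x^2 - 13x + 36


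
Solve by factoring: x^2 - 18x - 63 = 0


We need two numbers that multiply to -63 and add to -18.
Those numbers are -21 and 3 (since (-21) * 3 = -63 and (-21) + 3 = -18).
So x^2 - 18x - 63 = (x - 21)(x + 3) = 0
Setting each factor to zero: x = 21 or x = -3

x = -3, x = 21


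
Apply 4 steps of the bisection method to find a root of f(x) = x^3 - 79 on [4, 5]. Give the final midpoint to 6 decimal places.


f(x) = x^3 - 79
f(4) = -15 < 0
f(5) = 46 > 0

Step 1: midpoint = (4.000000 + 5.000000)/2 = 4.500000
  f(4.500000) = 12.125000
  f(mid) > 0, so root is in [4.000000, 4.500000]

Step 2: midpoint = (4.000000 + 4.500000)/2 = 4.250000
  f(4.250000) = -2.234375
  f(mid) < 0, so root is in [4.250000, 4.500000]

Step 3: midpoint = (4.250000 + 4.500000)/2 = 4.375000
  f(4.375000) = 4.740234
  f(mid) > 0, so root is in [4.250000, 4.375000]

Step 4: midpoint = (4.250000 + 4.375000)/2 = 4.312500
  f(4.312500) = 1.202393
  f(mid) > 0, so root is in [4.250000, 4.312500]

midpoint = 4.312500


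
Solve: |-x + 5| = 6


An absolute value equation |expr| = 6 gives two cases:
Case 1: -x + 5 = 6
  -x = 1, so x = -1
Case 2: -x + 5 = -6
  -x = -11, so x = 11

x = -1, x = 11


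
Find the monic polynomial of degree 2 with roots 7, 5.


A monic polynomial with roots 7, 5 is:
p(x) = (x - 7)(x - 5)
After multiplying by (x - 7): x - 7
After multiplying by (x - 5): x^2 - 12x + 35

x^2 - 12x + 35


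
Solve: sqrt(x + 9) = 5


Square both sides: x + 9 = 5^2 = 25
x = 25 - 9 = 16
x = 16
Check: sqrt(1*16 + 9) = sqrt(25) = 5 ✓

x = 16


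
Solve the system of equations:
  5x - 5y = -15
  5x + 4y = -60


Using Cramer's rule:
Determinant D = (5)(4) - (5)(-5) = 20 + 25 = 45
Dx = (-15)(4) - (-60)(-5) = -60 - 300 = -360
Dy = (5)(-60) - (5)(-15) = -300 + 75 = -225
x = Dx/D = -360/45 = -8
y = Dy/D = -225/45 = -5

x = -8, y = -5


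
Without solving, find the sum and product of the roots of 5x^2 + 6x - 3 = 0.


By Vieta's formulas for ax^2 + bx + c = 0:
  Sum of roots = -b/a
  Product of roots = c/a

Here a = 5, b = 6, c = -3
Sum = -(6)/5 = -6/5
Product = -3/5 = -3/5

Sum = -6/5, Product = -3/5


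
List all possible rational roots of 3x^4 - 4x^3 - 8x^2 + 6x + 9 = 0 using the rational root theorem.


Rational root theorem: possible roots are ±p/q where:
  p divides the constant term (9): p ∈ {1, 3, 9}
  q divides the leading coefficient (3): q ∈ {1, 3}

All possible rational roots: -9, -3, -1, -1/3, 1/3, 1, 3, 9

-9, -3, -1, -1/3, 1/3, 1, 3, 9


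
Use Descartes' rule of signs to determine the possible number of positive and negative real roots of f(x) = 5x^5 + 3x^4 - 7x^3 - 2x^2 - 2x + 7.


Descartes' rule of signs:

For positive roots, count sign changes in f(x) = 5x^5 + 3x^4 - 7x^3 - 2x^2 - 2x + 7:
Signs of coefficients: +, +, -, -, -, +
Number of sign changes: 2
Possible positive real roots: 2, 0

For negative roots, examine f(-x) = -5x^5 + 3x^4 + 7x^3 - 2x^2 + 2x + 7:
Signs of coefficients: -, +, +, -, +, +
Number of sign changes: 3
Possible negative real roots: 3, 1

Positive roots: 2 or 0; Negative roots: 3 or 1


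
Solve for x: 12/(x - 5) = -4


Multiply both sides by (x - 5): 12 = -4(x - 5)
Distribute: 12 = -4x + 20
-4x = 12 - 20 = -8
x = 2

x = 2


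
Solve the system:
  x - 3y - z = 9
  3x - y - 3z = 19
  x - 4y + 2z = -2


Using Cramer's rule. Expand each determinant along the first row.
D  = 1*[(-1)*2 - (-3)*(-4)] - (-3)*[3*2 - (-3)*1] + (-1)*[3*(-4) - (-1)*1]
  = 1*(-14) - (-3)*(9) + (-1)*(-11) = 24
Dx = 9*[(-1)*2 - (-3)*(-4)] - (-3)*[19*2 - (-3)*(-2)] + (-1)*[19*(-4) - (-1)*(-2)]
  = 9*(-14) - (-3)*(32) + (-1)*(-78) = 48
Dy = 1*[19*2 - (-3)*(-2)] - 9*[3*2 - (-3)*1] + (-1)*[3*(-2) - 19*1]
  = 1*(32) - 9*(9) + (-1)*(-25) = -24
Dz = 1*[(-1)*(-2) - 19*(-4)] - (-3)*[3*(-2) - 19*1] + 9*[3*(-4) - (-1)*1]
  = 1*(78) - (-3)*(-25) + 9*(-11) = -96
x = Dx/D = 48/24 = 2, y = Dy/D = -24/24 = -1, z = Dz/D = -96/24 = -4
Check eq1: (1)(2) + (-3)(-1) + (-1)(-4) = 9 = 9 ✓
Check eq2: (3)(2) + (-1)(-1) + (-3)(-4) = 19 = 19 ✓
Check eq3: (1)(2) + (-4)(-1) + (2)(-4) = -2 = -2 ✓

x = 2, y = -1, z = -4


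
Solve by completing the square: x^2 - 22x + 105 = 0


Start: x^2 - 22x + 105 = 0
Move constant: x^2 - 22x = -105
Half of -22 is -11, squared is 121
Add 121 to both sides: x^2 - 22x + 121 = 16
(x - 11)^2 = 16
x - 11 = ±4
x = 11 + 4 = 15 or x = 11 - 4 = 7

x = 7, x = 15


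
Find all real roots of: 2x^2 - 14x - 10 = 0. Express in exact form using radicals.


Using the quadratic formula: x = (-b ± sqrt(b^2 - 4ac)) / (2a)
Here a = 2, b = -14, c = -10
Discriminant = b^2 - 4ac = (-14)^2 - 4(2)(-10) = 196 + 80 = 276
Since discriminant = 276 > 0, there are two real roots.
x = (14 ± 2*sqrt(69)) / 4
Simplifying: x = (7 ± sqrt(69)) / 2
Numerically: x ≈ 7.6533 or x ≈ -0.6533

x = (7 + sqrt(69)) / 2 or x = (7 - sqrt(69)) / 2


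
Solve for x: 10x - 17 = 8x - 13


Starting with: 10x - 17 = 8x - 13
Move all x terms to left: (10 - 8)x = -13 + 17
Simplify: 2x = 4
Divide both sides by 2: x = 2

x = 2


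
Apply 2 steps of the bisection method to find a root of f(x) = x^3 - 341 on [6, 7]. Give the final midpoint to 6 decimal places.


f(x) = x^3 - 341
f(6) = -125 < 0
f(7) = 2 > 0

Step 1: midpoint = (6.000000 + 7.000000)/2 = 6.500000
  f(6.500000) = -66.375000
  f(mid) < 0, so root is in [6.500000, 7.000000]

Step 2: midpoint = (6.500000 + 7.000000)/2 = 6.750000
  f(6.750000) = -33.453125
  f(mid) < 0, so root is in [6.750000, 7.000000]

midpoint = 6.750000


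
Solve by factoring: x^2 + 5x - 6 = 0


We need two numbers that multiply to -6 and add to 5.
Those numbers are 6 and -1 (since 6 * (-1) = -6 and 6 + (-1) = 5).
So x^2 + 5x - 6 = (x + 6)(x - 1) = 0
Setting each factor to zero: x = -6 or x = 1

x = -6, x = 1


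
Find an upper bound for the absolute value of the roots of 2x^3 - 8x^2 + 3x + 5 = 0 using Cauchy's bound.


Cauchy's bound: all roots r satisfy |r| <= 1 + max(|a_i/a_n|) for i = 0,...,n-1
where a_n is the leading coefficient.

Coefficients: [2, -8, 3, 5]
Leading coefficient a_n = 2
Ratios |a_i/a_n|: 4, 3/2, 5/2
Maximum ratio: 4
Cauchy's bound: |r| <= 1 + 4 = 5

Upper bound = 5


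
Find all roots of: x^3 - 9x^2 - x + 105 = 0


Let p(x) = x^3 - 9x^2 - x + 105. By the rational root theorem (leading coefficient 1), any rational root is an integer divisor of 105: try ±1, ±2, ... in turn.
Test x = 1: value = 96 ≠ 0.
Test x = -1: value = 96 ≠ 0.
Test x = 3: value = 48 ≠ 0.
Test x = -3: value = 0 ✓, so (x + 3) is a factor.
Synthetic division by (x + 3): bring down 1; 1(-3) - 9 = -12; (-12)(-3) - 1 = 35; 35(-3) + 105 = 0 → quotient x^2 - 12x + 35, remainder 0.
Solve the quadratic x^2 - 12x + 35 = 0: discriminant = (-12)^2 - 4(1)(35) = 144 - 140 = 4.
sqrt(4) = 2, so x = (12 ± 2)/2: x = 7 or x = 5.
Collecting all roots found:

x = -3, x = 5, x = 7


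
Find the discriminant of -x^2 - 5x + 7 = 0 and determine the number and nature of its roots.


For ax^2 + bx + c = 0, discriminant D = b^2 - 4ac
Here a = -1, b = -5, c = 7
D = (-5)^2 - 4(-1)(7) = 25 + 28 = 53

D = 53 > 0 but not a perfect square
The equation has 2 distinct real irrational roots.

Discriminant = 53, 2 distinct real irrational roots


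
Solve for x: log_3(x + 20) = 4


Convert to exponential form: x + 20 = 3^4 = 81
x = 81 - 20 = 61
Check: log_3(61 + 20) = log_3(81) = log_3(81) = 4 ✓

x = 61


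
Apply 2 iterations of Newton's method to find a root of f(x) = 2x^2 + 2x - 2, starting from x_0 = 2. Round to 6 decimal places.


Newton's method: x_(n+1) = x_n - f(x_n)/f'(x_n)
f(x) = 2x^2 + 2x - 2
f'(x) = 4x + 2

Iteration 1:
  f(2.000000) = 10.000000
  f'(2.000000) = 10.000000
  x_1 = 2.000000 - (10.000000)/(10.000000) = 1.000000

Iteration 2:
  f(1.000000) = 2.000000
  f'(1.000000) = 6.000000
  x_2 = 1.000000 - (2.000000)/(6.000000) = 0.666667

x_2 = 0.666667


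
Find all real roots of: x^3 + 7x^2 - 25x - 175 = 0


Let p(x) = x^3 + 7x^2 - 25x - 175. By the rational root theorem (leading coefficient 1), any rational root is an integer divisor of 175: try ±1, ±2, ... in turn.
Test x = 1: value = -192 ≠ 0.
Test x = -1: value = -144 ≠ 0.
Test x = 5: value = 0 ✓, so (x - 5) is a factor.
Synthetic division by (x - 5): bring down 1; 1(5) + 7 = 12; 12(5) - 25 = 35; 35(5) - 175 = 0 → quotient x^2 + 12x + 35, remainder 0.
Solve the quadratic x^2 + 12x + 35 = 0: discriminant = 12^2 - 4(1)(35) = 144 - 140 = 4.
sqrt(4) = 2, so x = (-12 ± 2)/2: x = -5 or x = -7.

x = -7, x = -5, x = 5


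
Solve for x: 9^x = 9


Express both sides with the same base.
9 = 9^1
Since the bases match: x = 1

x = 1


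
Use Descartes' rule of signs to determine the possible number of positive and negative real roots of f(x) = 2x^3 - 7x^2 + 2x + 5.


Descartes' rule of signs:

For positive roots, count sign changes in f(x) = 2x^3 - 7x^2 + 2x + 5:
Signs of coefficients: +, -, +, +
Number of sign changes: 2
Possible positive real roots: 2, 0

For negative roots, examine f(-x) = -2x^3 - 7x^2 - 2x + 5:
Signs of coefficients: -, -, -, +
Number of sign changes: 1
Possible negative real roots: 1

Positive roots: 2 or 0; Negative roots: 1


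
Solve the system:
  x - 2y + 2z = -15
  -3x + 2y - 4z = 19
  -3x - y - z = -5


Using Cramer's rule. Expand each determinant along the first row.
D  = 1*[2*(-1) - (-4)*(-1)] - (-2)*[(-3)*(-1) - (-4)*(-3)] + 2*[(-3)*(-1) - 2*(-3)]
  = 1*(-6) - (-2)*(-9) + 2*(9) = -6
Dx = (-15)*[2*(-1) - (-4)*(-1)] - (-2)*[19*(-1) - (-4)*(-5)] + 2*[19*(-1) - 2*(-5)]
  = (-15)*(-6) - (-2)*(-39) + 2*(-9) = -6
Dy = 1*[19*(-1) - (-4)*(-5)] - (-15)*[(-3)*(-1) - (-4)*(-3)] + 2*[(-3)*(-5) - 19*(-3)]
  = 1*(-39) - (-15)*(-9) + 2*(72) = -30
Dz = 1*[2*(-5) - 19*(-1)] - (-2)*[(-3)*(-5) - 19*(-3)] + (-15)*[(-3)*(-1) - 2*(-3)]
  = 1*(9) - (-2)*(72) + (-15)*(9) = 18
x = Dx/D = -6/-6 = 1, y = Dy/D = -30/-6 = 5, z = Dz/D = 18/-6 = -3
Check eq1: (1)(1) + (-2)(5) + (2)(-3) = -15 = -15 ✓
Check eq2: (-3)(1) + (2)(5) + (-4)(-3) = 19 = 19 ✓
Check eq3: (-3)(1) + (-1)(5) + (-1)(-3) = -5 = -5 ✓

x = 1, y = 5, z = -3


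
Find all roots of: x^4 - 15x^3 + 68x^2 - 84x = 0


The constant term is 0, so x = 0 is a root. Factor out x:
  x^3 - 15x^2 + 68x - 84 = 0
Let p(x) = x^3 - 15x^2 + 68x - 84. By the rational root theorem (leading coefficient 1), any rational root is an integer divisor of 84: try ±1, ±2, ... in turn.
Test x = 1: value = -30 ≠ 0.
Test x = -1: value = -168 ≠ 0.
Test x = 2: value = 0 ✓, so (x - 2) is a factor.
Synthetic division by (x - 2): bring down 1; 1(2) - 15 = -13; (-13)(2) + 68 = 42; 42(2) - 84 = 0 → quotient x^2 - 13x + 42, remainder 0.
Solve the quadratic x^2 - 13x + 42 = 0: discriminant = (-13)^2 - 4(1)(42) = 169 - 168 = 1.
sqrt(1) = 1, so x = (13 ± 1)/2: x = 7 or x = 6.
Collecting all roots found:

x = 0, x = 2, x = 6, x = 7


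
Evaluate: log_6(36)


We need the exponent such that 6^? = 36
6^2 = 36
Therefore log_6(36) = 2

2


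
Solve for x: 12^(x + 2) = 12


Express both sides with the same base.
12 = 12^1
Since the bases match, equate exponents: x + 2 = 1
So x = 1 - (2) = -1

x = -1


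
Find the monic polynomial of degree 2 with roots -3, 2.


A monic polynomial with roots -3, 2 is:
p(x) = (x + 3)(x - 2)
After multiplying by (x + 3): x + 3
After multiplying by (x - 2): x^2 + x - 6

x^2 + x - 6


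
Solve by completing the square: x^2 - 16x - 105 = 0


Start: x^2 - 16x - 105 = 0
Move constant: x^2 - 16x = 105
Half of -16 is -8, squared is 64
Add 64 to both sides: x^2 - 16x + 64 = 169
(x - 8)^2 = 169
x - 8 = ±13
x = 8 + 13 = 21 or x = 8 - 13 = -5

x = -5, x = 21


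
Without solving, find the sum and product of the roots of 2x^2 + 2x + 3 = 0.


By Vieta's formulas for ax^2 + bx + c = 0:
  Sum of roots = -b/a
  Product of roots = c/a

Here a = 2, b = 2, c = 3
Sum = -(2)/2 = -1
Product = 3/2 = 3/2

Sum = -1, Product = 3/2


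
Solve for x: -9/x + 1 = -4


Subtract 1 from both sides: -9/x = -5
Multiply both sides by x: -9 = -5 * x
Divide by -5: x = 9/5

x = 9/5


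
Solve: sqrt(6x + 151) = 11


Square both sides: 6x + 151 = 11^2 = 121
6x = 121 - 151 = -30
x = -5
Check: sqrt(6*(-5) + 151) = sqrt(121) = 11 ✓

x = -5


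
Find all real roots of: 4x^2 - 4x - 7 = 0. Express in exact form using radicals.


Using the quadratic formula: x = (-b ± sqrt(b^2 - 4ac)) / (2a)
Here a = 4, b = -4, c = -7
Discriminant = b^2 - 4ac = (-4)^2 - 4(4)(-7) = 16 + 112 = 128
Since discriminant = 128 > 0, there are two real roots.
x = (4 ± 8*sqrt(2)) / 8
Simplifying: x = (1 ± 2*sqrt(2)) / 2
Numerically: x ≈ 1.9142 or x ≈ -0.9142

x = (1 + 2*sqrt(2)) / 2 or x = (1 - 2*sqrt(2)) / 2


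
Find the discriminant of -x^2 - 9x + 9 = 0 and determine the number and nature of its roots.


For ax^2 + bx + c = 0, discriminant D = b^2 - 4ac
Here a = -1, b = -9, c = 9
D = (-9)^2 - 4(-1)(9) = 81 + 36 = 117

D = 117 > 0 but not a perfect square
The equation has 2 distinct real irrational roots.

Discriminant = 117, 2 distinct real irrational roots


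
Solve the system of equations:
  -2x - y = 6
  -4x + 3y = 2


Using Cramer's rule:
Determinant D = (-2)(3) - (-4)(-1) = -6 - 4 = -10
Dx = (6)(3) - (2)(-1) = 18 + 2 = 20
Dy = (-2)(2) - (-4)(6) = -4 + 24 = 20
x = Dx/D = 20/-10 = -2
y = Dy/D = 20/-10 = -2

x = -2, y = -2


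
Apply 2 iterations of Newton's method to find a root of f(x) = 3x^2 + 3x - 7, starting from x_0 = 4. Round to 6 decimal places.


Newton's method: x_(n+1) = x_n - f(x_n)/f'(x_n)
f(x) = 3x^2 + 3x - 7
f'(x) = 6x + 3

Iteration 1:
  f(4.000000) = 53.000000
  f'(4.000000) = 27.000000
  x_1 = 4.000000 - (53.000000)/(27.000000) = 2.037037

Iteration 2:
  f(2.037037) = 11.559671
  f'(2.037037) = 15.222222
  x_2 = 2.037037 - (11.559671)/(15.222222) = 1.277643

x_2 = 1.277643


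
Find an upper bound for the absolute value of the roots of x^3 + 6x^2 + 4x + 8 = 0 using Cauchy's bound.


Cauchy's bound: all roots r satisfy |r| <= 1 + max(|a_i/a_n|) for i = 0,...,n-1
where a_n is the leading coefficient.

Coefficients: [1, 6, 4, 8]
Leading coefficient a_n = 1
Ratios |a_i/a_n|: 6, 4, 8
Maximum ratio: 8
Cauchy's bound: |r| <= 1 + 8 = 9

Upper bound = 9


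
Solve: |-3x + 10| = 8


An absolute value equation |expr| = 8 gives two cases:
Case 1: -3x + 10 = 8
  -3x = -2, so x = 2/3
Case 2: -3x + 10 = -8
  -3x = -18, so x = 6

x = 2/3, x = 6


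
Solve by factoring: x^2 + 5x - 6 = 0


We need two numbers that multiply to -6 and add to 5.
Those numbers are 6 and -1 (since 6 * (-1) = -6 and 6 + (-1) = 5).
So x^2 + 5x - 6 = (x + 6)(x - 1) = 0
Setting each factor to zero: x = -6 or x = 1

x = -6, x = 1


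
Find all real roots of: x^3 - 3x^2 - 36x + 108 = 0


Let p(x) = x^3 - 3x^2 - 36x + 108. By the rational root theorem (leading coefficient 1), any rational root is an integer divisor of 108: try ±1, ±2, ... in turn.
Test x = 1: value = 70 ≠ 0.
Test x = -1: value = 140 ≠ 0.
Test x = 2: value = 32 ≠ 0.
Test x = -2: value = 160 ≠ 0.
Test x = 3: value = 0 ✓, so (x - 3) is a factor.
Synthetic division by (x - 3): bring down 1; 1(3) - 3 = 0; 0(3) - 36 = -36; (-36)(3) + 108 = 0 → quotient x^2 - 36, remainder 0.
Solve the quadratic x^2 - 36 = 0: discriminant = 0^2 - 4(1)(-36) = 0 + 144 = 144.
sqrt(144) = 12, so x = (0 ± 12)/2: x = 6 or x = -6.

x = -6, x = 3, x = 6


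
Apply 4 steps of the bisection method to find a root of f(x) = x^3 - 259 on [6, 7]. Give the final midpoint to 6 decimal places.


f(x) = x^3 - 259
f(6) = -43 < 0
f(7) = 84 > 0

Step 1: midpoint = (6.000000 + 7.000000)/2 = 6.500000
  f(6.500000) = 15.625000
  f(mid) > 0, so root is in [6.000000, 6.500000]

Step 2: midpoint = (6.000000 + 6.500000)/2 = 6.250000
  f(6.250000) = -14.859375
  f(mid) < 0, so root is in [6.250000, 6.500000]

Step 3: midpoint = (6.250000 + 6.500000)/2 = 6.375000
  f(6.375000) = 0.083984
  f(mid) > 0, so root is in [6.250000, 6.375000]

Step 4: midpoint = (6.250000 + 6.375000)/2 = 6.312500
  f(6.312500) = -7.461670
  f(mid) < 0, so root is in [6.312500, 6.375000]

midpoint = 6.312500


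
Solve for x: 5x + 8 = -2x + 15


Starting with: 5x + 8 = -2x + 15
Move all x terms to left: (5 + 2)x = 15 - 8
Simplify: 7x = 7
Divide both sides by 7: x = 1

x = 1


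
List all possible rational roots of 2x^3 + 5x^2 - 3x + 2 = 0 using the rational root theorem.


Rational root theorem: possible roots are ±p/q where:
  p divides the constant term (2): p ∈ {1, 2}
  q divides the leading coefficient (2): q ∈ {1, 2}

All possible rational roots: -2, -1, -1/2, 1/2, 1, 2

-2, -1, -1/2, 1/2, 1, 2


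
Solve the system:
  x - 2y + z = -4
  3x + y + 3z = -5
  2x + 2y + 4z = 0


Using Cramer's rule. Expand each determinant along the first row.
D  = 1*[1*4 - 3*2] - (-2)*[3*4 - 3*2] + 1*[3*2 - 1*2]
  = 1*(-2) - (-2)*(6) + 1*(4) = 14
Dx = (-4)*[1*4 - 3*2] - (-2)*[(-5)*4 - 3*0] + 1*[(-5)*2 - 1*0]
  = (-4)*(-2) - (-2)*(-20) + 1*(-10) = -42
Dy = 1*[(-5)*4 - 3*0] - (-4)*[3*4 - 3*2] + 1*[3*0 - (-5)*2]
  = 1*(-20) - (-4)*(6) + 1*(10) = 14
Dz = 1*[1*0 - (-5)*2] - (-2)*[3*0 - (-5)*2] + (-4)*[3*2 - 1*2]
  = 1*(10) - (-2)*(10) + (-4)*(4) = 14
x = Dx/D = -42/14 = -3, y = Dy/D = 14/14 = 1, z = Dz/D = 14/14 = 1
Check eq1: (1)(-3) + (-2)(1) + (1)(1) = -4 = -4 ✓
Check eq2: (3)(-3) + (1)(1) + (3)(1) = -5 = -5 ✓
Check eq3: (2)(-3) + (2)(1) + (4)(1) = 0 = 0 ✓

x = -3, y = 1, z = 1


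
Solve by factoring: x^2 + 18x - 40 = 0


We need two numbers that multiply to -40 and add to 18.
Those numbers are -2 and 20 (since (-2) * 20 = -40 and (-2) + 20 = 18).
So x^2 + 18x - 40 = (x - 2)(x + 20) = 0
Setting each factor to zero: x = 2 or x = -20

x = -20, x = 2


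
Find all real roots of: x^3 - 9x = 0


The constant term is 0, so x = 0 is a root. Factor out x:
  x(x^2 - 9) = 0
Solve the quadratic x^2 - 9 = 0: discriminant = 0^2 - 4(1)(-9) = 0 + 36 = 36.
sqrt(36) = 6, so x = (0 ± 6)/2: x = 3 or x = -3.

x = -3, x = 0, x = 3


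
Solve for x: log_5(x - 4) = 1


Convert to exponential form: x - 4 = 5^1 = 5
x = 5 + 4 = 9
Check: log_5(9 - 4) = log_5(5) = log_5(5) = 1 ✓

x = 9


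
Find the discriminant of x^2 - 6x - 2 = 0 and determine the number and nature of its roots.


For ax^2 + bx + c = 0, discriminant D = b^2 - 4ac
Here a = 1, b = -6, c = -2
D = (-6)^2 - 4(1)(-2) = 36 + 8 = 44

D = 44 > 0 but not a perfect square
The equation has 2 distinct real irrational roots.

Discriminant = 44, 2 distinct real irrational roots


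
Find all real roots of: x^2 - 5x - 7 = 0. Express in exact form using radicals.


Using the quadratic formula: x = (-b ± sqrt(b^2 - 4ac)) / (2a)
Here a = 1, b = -5, c = -7
Discriminant = b^2 - 4ac = (-5)^2 - 4(1)(-7) = 25 + 28 = 53
Since discriminant = 53 > 0, there are two real roots.
x = (5 ± sqrt(53)) / 2
Numerically: x ≈ 6.1401 or x ≈ -1.1401

x = (5 + sqrt(53)) / 2 or x = (5 - sqrt(53)) / 2


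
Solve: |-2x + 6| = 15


An absolute value equation |expr| = 15 gives two cases:
Case 1: -2x + 6 = 15
  -2x = 9, so x = -9/2
Case 2: -2x + 6 = -15
  -2x = -21, so x = 21/2

x = -9/2, x = 21/2


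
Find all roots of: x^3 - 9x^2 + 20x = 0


The constant term is 0, so x = 0 is a root. Factor out x:
  x^2 - 9x + 20 = 0
Solve the quadratic x^2 - 9x + 20 = 0: discriminant = (-9)^2 - 4(1)(20) = 81 - 80 = 1.
sqrt(1) = 1, so x = (9 ± 1)/2: x = 5 or x = 4.
Collecting all roots found:

x = 0, x = 4, x = 5


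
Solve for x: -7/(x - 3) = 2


Multiply both sides by (x - 3): -7 = 2(x - 3)
Distribute: -7 = 2x - 6
2x = -7 + 6 = -1
x = -1/2

x = -1/2


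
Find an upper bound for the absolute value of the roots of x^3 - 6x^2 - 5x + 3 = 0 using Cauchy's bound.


Cauchy's bound: all roots r satisfy |r| <= 1 + max(|a_i/a_n|) for i = 0,...,n-1
where a_n is the leading coefficient.

Coefficients: [1, -6, -5, 3]
Leading coefficient a_n = 1
Ratios |a_i/a_n|: 6, 5, 3
Maximum ratio: 6
Cauchy's bound: |r| <= 1 + 6 = 7

Upper bound = 7


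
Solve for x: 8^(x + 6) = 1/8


Express both sides with the same base.
1/8 = 8^(-1)
Since the bases match, equate exponents: x + 6 = -1
So x = -1 - (6) = -7

x = -7


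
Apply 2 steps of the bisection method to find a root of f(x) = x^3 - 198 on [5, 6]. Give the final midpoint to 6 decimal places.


f(x) = x^3 - 198
f(5) = -73 < 0
f(6) = 18 > 0

Step 1: midpoint = (5.000000 + 6.000000)/2 = 5.500000
  f(5.500000) = -31.625000
  f(mid) < 0, so root is in [5.500000, 6.000000]

Step 2: midpoint = (5.500000 + 6.000000)/2 = 5.750000
  f(5.750000) = -7.890625
  f(mid) < 0, so root is in [5.750000, 6.000000]

midpoint = 5.750000


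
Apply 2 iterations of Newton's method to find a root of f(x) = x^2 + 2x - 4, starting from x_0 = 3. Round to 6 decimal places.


Newton's method: x_(n+1) = x_n - f(x_n)/f'(x_n)
f(x) = x^2 + 2x - 4
f'(x) = 2x + 2

Iteration 1:
  f(3.000000) = 11.000000
  f'(3.000000) = 8.000000
  x_1 = 3.000000 - (11.000000)/(8.000000) = 1.625000

Iteration 2:
  f(1.625000) = 1.890625
  f'(1.625000) = 5.250000
  x_2 = 1.625000 - (1.890625)/(5.250000) = 1.264881

x_2 = 1.264881


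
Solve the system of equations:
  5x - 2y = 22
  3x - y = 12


Using Cramer's rule:
Determinant D = (5)(-1) - (3)(-2) = -5 + 6 = 1
Dx = (22)(-1) - (12)(-2) = -22 + 24 = 2
Dy = (5)(12) - (3)(22) = 60 - 66 = -6
x = Dx/D = 2/1 = 2
y = Dy/D = -6/1 = -6

x = 2, y = -6


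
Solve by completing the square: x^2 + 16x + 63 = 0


Start: x^2 + 16x + 63 = 0
Move constant: x^2 + 16x = -63
Half of 16 is 8, squared is 64
Add 64 to both sides: x^2 + 16x + 64 = 1
(x + 8)^2 = 1
x + 8 = ±1
x = -8 + 1 = -7 or x = -8 - 1 = -9

x = -9, x = -7


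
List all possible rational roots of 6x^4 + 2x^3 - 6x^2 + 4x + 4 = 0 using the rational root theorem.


Rational root theorem: possible roots are ±p/q where:
  p divides the constant term (4): p ∈ {1, 2, 4}
  q divides the leading coefficient (6): q ∈ {1, 2, 3, 6}

All possible rational roots: -4, -2, -4/3, -1, -2/3, -1/2, -1/3, -1/6, 1/6, 1/3, 1/2, 2/3, 1, 4/3, 2, 4

-4, -2, -4/3, -1, -2/3, -1/2, -1/3, -1/6, 1/6, 1/3, 1/2, 2/3, 1, 4/3, 2, 4


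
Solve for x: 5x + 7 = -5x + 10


Starting with: 5x + 7 = -5x + 10
Move all x terms to left: (5 + 5)x = 10 - 7
Simplify: 10x = 3
Divide both sides by 10: x = 3/10

x = 3/10


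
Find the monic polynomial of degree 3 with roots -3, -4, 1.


A monic polynomial with roots -3, -4, 1 is:
p(x) = (x + 3)(x + 4)(x - 1)
After multiplying by (x + 3): x + 3
After multiplying by (x + 4): x^2 + 7x + 12
After multiplying by (x - 1): x^3 + 6x^2 + 5x - 12

x^3 + 6x^2 + 5x - 12


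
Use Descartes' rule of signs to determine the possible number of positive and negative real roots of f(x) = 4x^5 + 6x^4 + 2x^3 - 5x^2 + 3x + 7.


Descartes' rule of signs:

For positive roots, count sign changes in f(x) = 4x^5 + 6x^4 + 2x^3 - 5x^2 + 3x + 7:
Signs of coefficients: +, +, +, -, +, +
Number of sign changes: 2
Possible positive real roots: 2, 0

For negative roots, examine f(-x) = -4x^5 + 6x^4 - 2x^3 - 5x^2 - 3x + 7:
Signs of coefficients: -, +, -, -, -, +
Number of sign changes: 3
Possible negative real roots: 3, 1

Positive roots: 2 or 0; Negative roots: 3 or 1


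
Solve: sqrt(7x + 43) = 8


Square both sides: 7x + 43 = 8^2 = 64
7x = 64 - 43 = 21
x = 3
Check: sqrt(7*3 + 43) = sqrt(64) = 8 ✓

x = 3


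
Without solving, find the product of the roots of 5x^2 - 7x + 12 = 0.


By Vieta's formulas for ax^2 + bx + c = 0:
  Sum of roots = -b/a
  Product of roots = c/a

Here a = 5, b = -7, c = 12
Sum = -(-7)/5 = 7/5
Product = 12/5 = 12/5

Product = 12/5


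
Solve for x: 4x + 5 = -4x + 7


Starting with: 4x + 5 = -4x + 7
Move all x terms to left: (4 + 4)x = 7 - 5
Simplify: 8x = 2
Divide both sides by 8: x = 1/4

x = 1/4


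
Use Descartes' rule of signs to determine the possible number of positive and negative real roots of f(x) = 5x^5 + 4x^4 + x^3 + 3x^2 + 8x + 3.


Descartes' rule of signs:

For positive roots, count sign changes in f(x) = 5x^5 + 4x^4 + x^3 + 3x^2 + 8x + 3:
Signs of coefficients: +, +, +, +, +, +
Number of sign changes: 0
Possible positive real roots: 0

For negative roots, examine f(-x) = -5x^5 + 4x^4 - x^3 + 3x^2 - 8x + 3:
Signs of coefficients: -, +, -, +, -, +
Number of sign changes: 5
Possible negative real roots: 5, 3, 1

Positive roots: 0; Negative roots: 5 or 3 or 1


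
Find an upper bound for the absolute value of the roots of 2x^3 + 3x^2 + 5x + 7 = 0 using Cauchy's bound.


Cauchy's bound: all roots r satisfy |r| <= 1 + max(|a_i/a_n|) for i = 0,...,n-1
where a_n is the leading coefficient.

Coefficients: [2, 3, 5, 7]
Leading coefficient a_n = 2
Ratios |a_i/a_n|: 3/2, 5/2, 7/2
Maximum ratio: 7/2
Cauchy's bound: |r| <= 1 + 7/2 = 9/2

Upper bound = 9/2


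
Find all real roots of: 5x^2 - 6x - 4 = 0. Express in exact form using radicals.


Using the quadratic formula: x = (-b ± sqrt(b^2 - 4ac)) / (2a)
Here a = 5, b = -6, c = -4
Discriminant = b^2 - 4ac = (-6)^2 - 4(5)(-4) = 36 + 80 = 116
Since discriminant = 116 > 0, there are two real roots.
x = (6 ± 2*sqrt(29)) / 10
Simplifying: x = (3 ± sqrt(29)) / 5
Numerically: x ≈ 1.6770 or x ≈ -0.4770

x = (3 + sqrt(29)) / 5 or x = (3 - sqrt(29)) / 5


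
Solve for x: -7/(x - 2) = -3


Multiply both sides by (x - 2): -7 = -3(x - 2)
Distribute: -7 = -3x + 6
-3x = -7 - 6 = -13
x = 13/3

x = 13/3


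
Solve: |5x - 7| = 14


An absolute value equation |expr| = 14 gives two cases:
Case 1: 5x - 7 = 14
  5x = 21, so x = 21/5
Case 2: 5x - 7 = -14
  5x = -7, so x = -7/5

x = -7/5, x = 21/5


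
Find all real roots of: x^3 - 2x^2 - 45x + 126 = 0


Let p(x) = x^3 - 2x^2 - 45x + 126. By the rational root theorem (leading coefficient 1), any rational root is an integer divisor of 126: try ±1, ±2, ... in turn.
Test x = 1: value = 80 ≠ 0.
Test x = -1: value = 168 ≠ 0.
Test x = 2: value = 36 ≠ 0.
Test x = -2: value = 200 ≠ 0.
Test x = 3: value = 0 ✓, so (x - 3) is a factor.
Synthetic division by (x - 3): bring down 1; 1(3) - 2 = 1; 1(3) - 45 = -42; (-42)(3) + 126 = 0 → quotient x^2 + x - 42, remainder 0.
Solve the quadratic x^2 + x - 42 = 0: discriminant = 1^2 - 4(1)(-42) = 1 + 168 = 169.
sqrt(169) = 13, so x = (-1 ± 13)/2: x = 6 or x = -7.

x = -7, x = 3, x = 6


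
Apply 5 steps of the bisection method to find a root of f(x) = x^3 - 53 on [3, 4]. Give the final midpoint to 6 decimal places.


f(x) = x^3 - 53
f(3) = -26 < 0
f(4) = 11 > 0

Step 1: midpoint = (3.000000 + 4.000000)/2 = 3.500000
  f(3.500000) = -10.125000
  f(mid) < 0, so root is in [3.500000, 4.000000]

Step 2: midpoint = (3.500000 + 4.000000)/2 = 3.750000
  f(3.750000) = -0.265625
  f(mid) < 0, so root is in [3.750000, 4.000000]

Step 3: midpoint = (3.750000 + 4.000000)/2 = 3.875000
  f(3.875000) = 5.185547
  f(mid) > 0, so root is in [3.750000, 3.875000]

Step 4: midpoint = (3.750000 + 3.875000)/2 = 3.812500
  f(3.812500) = 2.415283
  f(mid) > 0, so root is in [3.750000, 3.812500]

Step 5: midpoint = (3.750000 + 3.812500)/2 = 3.781250
  f(3.781250) = 1.063751
  f(mid) > 0, so root is in [3.750000, 3.781250]

midpoint = 3.781250


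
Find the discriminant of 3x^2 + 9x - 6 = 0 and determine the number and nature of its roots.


For ax^2 + bx + c = 0, discriminant D = b^2 - 4ac
Here a = 3, b = 9, c = -6
D = (9)^2 - 4(3)(-6) = 81 + 72 = 153

D = 153 > 0 but not a perfect square
The equation has 2 distinct real irrational roots.

Discriminant = 153, 2 distinct real irrational roots


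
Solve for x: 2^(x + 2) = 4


Express both sides with the same base.
4 = 2^2
Since the bases match, equate exponents: x + 2 = 2
So x = 2 - (2) = 0

x = 0


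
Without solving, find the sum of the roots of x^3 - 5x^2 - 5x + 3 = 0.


By Vieta's formulas for x^3 + bx^2 + cx + d = 0:
  r1 + r2 + r3 = -b/a = 5
  r1*r2 + r1*r3 + r2*r3 = c/a = -5
  r1*r2*r3 = -d/a = -3


Sum = 5


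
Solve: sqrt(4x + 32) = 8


Square both sides: 4x + 32 = 8^2 = 64
4x = 64 - 32 = 32
x = 8
Check: sqrt(4*8 + 32) = sqrt(64) = 8 ✓

x = 8


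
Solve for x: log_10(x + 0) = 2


Convert to exponential form: x + 0 = 10^2 = 100
x = 100 - 0 = 100
Check: log_10(100 + 0) = log_10(100) = log_10(100) = 2 ✓

x = 100


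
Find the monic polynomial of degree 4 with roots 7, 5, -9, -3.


A monic polynomial with roots 7, 5, -9, -3 is:
p(x) = (x - 7)(x - 5)(x + 9)(x + 3)
After multiplying by (x - 7): x - 7
After multiplying by (x - 5): x^2 - 12x + 35
After multiplying by (x + 9): x^3 - 3x^2 - 73x + 315
After multiplying by (x + 3): x^4 - 82x^2 + 96x + 945

x^4 - 82x^2 + 96x + 945


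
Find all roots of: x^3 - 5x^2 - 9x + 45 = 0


Let p(x) = x^3 - 5x^2 - 9x + 45. By the rational root theorem (leading coefficient 1), any rational root is an integer divisor of 45: try ±1, ±2, ... in turn.
Test x = 1: value = 32 ≠ 0.
Test x = -1: value = 48 ≠ 0.
Test x = 3: value = 0 ✓, so (x - 3) is a factor.
Synthetic division by (x - 3): bring down 1; 1(3) - 5 = -2; (-2)(3) - 9 = -15; (-15)(3) + 45 = 0 → quotient x^2 - 2x - 15, remainder 0.
Solve the quadratic x^2 - 2x - 15 = 0: discriminant = (-2)^2 - 4(1)(-15) = 4 + 60 = 64.
sqrt(64) = 8, so x = (2 ± 8)/2: x = 5 or x = -3.
Collecting all roots found:

x = -3, x = 3, x = 5


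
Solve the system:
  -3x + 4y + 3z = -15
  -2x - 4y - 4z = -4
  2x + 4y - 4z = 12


Using Cramer's rule. Expand each determinant along the first row.
D  = (-3)*[(-4)*(-4) - (-4)*4] - 4*[(-2)*(-4) - (-4)*2] + 3*[(-2)*4 - (-4)*2]
  = (-3)*(32) - 4*(16) + 3*(0) = -160
Dx = (-15)*[(-4)*(-4) - (-4)*4] - 4*[(-4)*(-4) - (-4)*12] + 3*[(-4)*4 - (-4)*12]
  = (-15)*(32) - 4*(64) + 3*(32) = -640
Dy = (-3)*[(-4)*(-4) - (-4)*12] - (-15)*[(-2)*(-4) - (-4)*2] + 3*[(-2)*12 - (-4)*2]
  = (-3)*(64) - (-15)*(16) + 3*(-16) = 0
Dz = (-3)*[(-4)*12 - (-4)*4] - 4*[(-2)*12 - (-4)*2] + (-15)*[(-2)*4 - (-4)*2]
  = (-3)*(-32) - 4*(-16) + (-15)*(0) = 160
x = Dx/D = -640/-160 = 4, y = Dy/D = 0/-160 = 0, z = Dz/D = 160/-160 = -1
Check eq1: (-3)(4) + (4)(0) + (3)(-1) = -15 = -15 ✓
Check eq2: (-2)(4) + (-4)(0) + (-4)(-1) = -4 = -4 ✓
Check eq3: (2)(4) + (4)(0) + (-4)(-1) = 12 = 12 ✓

x = 4, y = 0, z = -1


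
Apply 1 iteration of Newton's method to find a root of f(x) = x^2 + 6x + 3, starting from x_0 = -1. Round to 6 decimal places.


Newton's method: x_(n+1) = x_n - f(x_n)/f'(x_n)
f(x) = x^2 + 6x + 3
f'(x) = 2x + 6

Iteration 1:
  f(-1.000000) = -2.000000
  f'(-1.000000) = 4.000000
  x_1 = -1.000000 - (-2.000000)/(4.000000) = -0.500000

x_1 = -0.500000


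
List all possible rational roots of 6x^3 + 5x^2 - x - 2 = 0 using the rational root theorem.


Rational root theorem: possible roots are ±p/q where:
  p divides the constant term (-2): p ∈ {1, 2}
  q divides the leading coefficient (6): q ∈ {1, 2, 3, 6}

All possible rational roots: -2, -1, -2/3, -1/2, -1/3, -1/6, 1/6, 1/3, 1/2, 2/3, 1, 2

-2, -1, -2/3, -1/2, -1/3, -1/6, 1/6, 1/3, 1/2, 2/3, 1, 2


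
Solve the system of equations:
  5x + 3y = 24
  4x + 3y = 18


Using Cramer's rule:
Determinant D = (5)(3) - (4)(3) = 15 - 12 = 3
Dx = (24)(3) - (18)(3) = 72 - 54 = 18
Dy = (5)(18) - (4)(24) = 90 - 96 = -6
x = Dx/D = 18/3 = 6
y = Dy/D = -6/3 = -2

x = 6, y = -2


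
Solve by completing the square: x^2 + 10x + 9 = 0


Start: x^2 + 10x + 9 = 0
Move constant: x^2 + 10x = -9
Half of 10 is 5, squared is 25
Add 25 to both sides: x^2 + 10x + 25 = 16
(x + 5)^2 = 16
x + 5 = ±4
x = -5 + 4 = -1 or x = -5 - 4 = -9

x = -9, x = -1


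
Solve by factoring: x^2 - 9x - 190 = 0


We need two numbers that multiply to -190 and add to -9.
Those numbers are 10 and -19 (since 10 * (-19) = -190 and 10 + (-19) = -9).
So x^2 - 9x - 190 = (x + 10)(x - 19) = 0
Setting each factor to zero: x = -10 or x = 19

x = -10, x = 19


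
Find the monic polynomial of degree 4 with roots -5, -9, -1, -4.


A monic polynomial with roots -5, -9, -1, -4 is:
p(x) = (x + 5)(x + 9)(x + 1)(x + 4)
After multiplying by (x + 5): x + 5
After multiplying by (x + 9): x^2 + 14x + 45
After multiplying by (x + 1): x^3 + 15x^2 + 59x + 45
After multiplying by (x + 4): x^4 + 19x^3 + 119x^2 + 281x + 180

x^4 + 19x^3 + 119x^2 + 281x + 180


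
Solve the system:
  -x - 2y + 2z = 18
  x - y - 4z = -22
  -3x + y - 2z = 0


Using Cramer's rule. Expand each determinant along the first row.
D  = (-1)*[(-1)*(-2) - (-4)*1] - (-2)*[1*(-2) - (-4)*(-3)] + 2*[1*1 - (-1)*(-3)]
  = (-1)*(6) - (-2)*(-14) + 2*(-2) = -38
Dx = 18*[(-1)*(-2) - (-4)*1] - (-2)*[(-22)*(-2) - (-4)*0] + 2*[(-22)*1 - (-1)*0]
  = 18*(6) - (-2)*(44) + 2*(-22) = 152
Dy = (-1)*[(-22)*(-2) - (-4)*0] - 18*[1*(-2) - (-4)*(-3)] + 2*[1*0 - (-22)*(-3)]
  = (-1)*(44) - 18*(-14) + 2*(-66) = 76
Dz = (-1)*[(-1)*0 - (-22)*1] - (-2)*[1*0 - (-22)*(-3)] + 18*[1*1 - (-1)*(-3)]
  = (-1)*(22) - (-2)*(-66) + 18*(-2) = -190
x = Dx/D = 152/-38 = -4, y = Dy/D = 76/-38 = -2, z = Dz/D = -190/-38 = 5
Check eq1: (-1)(-4) + (-2)(-2) + (2)(5) = 18 = 18 ✓
Check eq2: (1)(-4) + (-1)(-2) + (-4)(5) = -22 = -22 ✓
Check eq3: (-3)(-4) + (1)(-2) + (-2)(5) = 0 = 0 ✓

x = -4, y = -2, z = 5


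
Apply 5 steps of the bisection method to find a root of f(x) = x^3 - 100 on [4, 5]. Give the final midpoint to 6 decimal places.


f(x) = x^3 - 100
f(4) = -36 < 0
f(5) = 25 > 0

Step 1: midpoint = (4.000000 + 5.000000)/2 = 4.500000
  f(4.500000) = -8.875000
  f(mid) < 0, so root is in [4.500000, 5.000000]

Step 2: midpoint = (4.500000 + 5.000000)/2 = 4.750000
  f(4.750000) = 7.171875
  f(mid) > 0, so root is in [4.500000, 4.750000]

Step 3: midpoint = (4.500000 + 4.750000)/2 = 4.625000
  f(4.625000) = -1.068359
  f(mid) < 0, so root is in [4.625000, 4.750000]

Step 4: midpoint = (4.625000 + 4.750000)/2 = 4.687500
  f(4.687500) = 2.996826
  f(mid) > 0, so root is in [4.625000, 4.687500]

Step 5: midpoint = (4.625000 + 4.687500)/2 = 4.656250
  f(4.656250) = 0.950592
  f(mid) > 0, so root is in [4.625000, 4.656250]

midpoint = 4.656250


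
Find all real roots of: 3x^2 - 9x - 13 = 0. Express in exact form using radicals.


Using the quadratic formula: x = (-b ± sqrt(b^2 - 4ac)) / (2a)
Here a = 3, b = -9, c = -13
Discriminant = b^2 - 4ac = (-9)^2 - 4(3)(-13) = 81 + 156 = 237
Since discriminant = 237 > 0, there are two real roots.
x = (9 ± sqrt(237)) / 6
Numerically: x ≈ 4.0658 or x ≈ -1.0658

x = (9 + sqrt(237)) / 6 or x = (9 - sqrt(237)) / 6


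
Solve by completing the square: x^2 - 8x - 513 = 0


Start: x^2 - 8x - 513 = 0
Move constant: x^2 - 8x = 513
Half of -8 is -4, squared is 16
Add 16 to both sides: x^2 - 8x + 16 = 529
(x - 4)^2 = 529
x - 4 = ±23
x = 4 + 23 = 27 or x = 4 - 23 = -19

x = -19, x = 27


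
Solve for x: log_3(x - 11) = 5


Convert to exponential form: x - 11 = 3^5 = 243
x = 243 + 11 = 254
Check: log_3(254 - 11) = log_3(243) = log_3(243) = 5 ✓

x = 254


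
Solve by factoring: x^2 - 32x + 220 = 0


We need two numbers that multiply to 220 and add to -32.
Those numbers are -22 and -10 (since (-22) * (-10) = 220 and (-22) + (-10) = -32).
So x^2 - 32x + 220 = (x - 22)(x - 10) = 0
Setting each factor to zero: x = 22 or x = 10

x = 10, x = 22


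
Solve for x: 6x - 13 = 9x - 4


Starting with: 6x - 13 = 9x - 4
Move all x terms to left: (6 - 9)x = -4 + 13
Simplify: -3x = 9
Divide both sides by -3: x = -3

x = -3


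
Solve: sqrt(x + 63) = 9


Square both sides: x + 63 = 9^2 = 81
x = 81 - 63 = 18
x = 18
Check: sqrt(1*18 + 63) = sqrt(81) = 9 ✓

x = 18


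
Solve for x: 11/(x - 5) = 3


Multiply both sides by (x - 5): 11 = 3(x - 5)
Distribute: 11 = 3x - 15
3x = 11 + 15 = 26
x = 26/3

x = 26/3


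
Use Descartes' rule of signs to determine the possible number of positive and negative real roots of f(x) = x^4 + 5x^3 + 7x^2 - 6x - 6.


Descartes' rule of signs:

For positive roots, count sign changes in f(x) = x^4 + 5x^3 + 7x^2 - 6x - 6:
Signs of coefficients: +, +, +, -, -
Number of sign changes: 1
Possible positive real roots: 1

For negative roots, examine f(-x) = x^4 - 5x^3 + 7x^2 + 6x - 6:
Signs of coefficients: +, -, +, +, -
Number of sign changes: 3
Possible negative real roots: 3, 1

Positive roots: 1; Negative roots: 3 or 1


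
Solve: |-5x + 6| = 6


An absolute value equation |expr| = 6 gives two cases:
Case 1: -5x + 6 = 6
  -5x = 0, so x = 0
Case 2: -5x + 6 = -6
  -5x = -12, so x = 12/5

x = 0, x = 12/5


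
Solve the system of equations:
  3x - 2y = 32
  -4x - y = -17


Using Cramer's rule:
Determinant D = (3)(-1) - (-4)(-2) = -3 - 8 = -11
Dx = (32)(-1) - (-17)(-2) = -32 - 34 = -66
Dy = (3)(-17) - (-4)(32) = -51 + 128 = 77
x = Dx/D = -66/-11 = 6
y = Dy/D = 77/-11 = -7

x = 6, y = -7
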